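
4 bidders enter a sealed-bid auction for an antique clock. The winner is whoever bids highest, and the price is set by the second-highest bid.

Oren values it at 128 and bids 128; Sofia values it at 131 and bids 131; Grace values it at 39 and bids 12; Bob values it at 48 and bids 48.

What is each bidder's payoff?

Bids in descending order: Sofia 131; Oren 128; Bob 48; Grace 12.
Sofia has the top bid and wins; the price is the second-highest bid, 128.
Sofia's payoff = 131 − 128 = 3. All other bidders lose, so their payoff is 0.

Payoffs: Oren 0, Sofia 3, Grace 0, Bob 0.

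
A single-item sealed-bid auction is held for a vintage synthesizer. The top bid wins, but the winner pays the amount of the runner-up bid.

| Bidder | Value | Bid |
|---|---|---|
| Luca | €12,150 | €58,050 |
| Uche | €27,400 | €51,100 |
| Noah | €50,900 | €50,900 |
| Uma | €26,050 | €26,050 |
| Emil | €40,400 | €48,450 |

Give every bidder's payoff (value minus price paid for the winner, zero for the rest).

Ordered from highest: Luca €58,050, then Uche €51,100, then Noah €50,900, then Emil €48,450, then Uma €26,050.
Luca has the top bid and wins; the price is the second-highest bid, €51,100.
Luca's payoff = €12,150 − €51,100 = -€38,950. All other bidders lose, so their payoff is 0.

Payoffs: Luca -€38,950, Uche €0, Noah €0, Uma €0, Emil €0.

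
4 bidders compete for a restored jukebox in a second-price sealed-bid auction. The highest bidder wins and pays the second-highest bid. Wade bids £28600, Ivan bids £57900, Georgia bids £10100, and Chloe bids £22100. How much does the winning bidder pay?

£28600

Sorted high to low: Ivan £57900 > Wade £28600 > Chloe £22100 > Georgia £10100.
Ivan has the highest bid, so Ivan wins.
The second-highest bid is £28600, so that is what Ivan pays.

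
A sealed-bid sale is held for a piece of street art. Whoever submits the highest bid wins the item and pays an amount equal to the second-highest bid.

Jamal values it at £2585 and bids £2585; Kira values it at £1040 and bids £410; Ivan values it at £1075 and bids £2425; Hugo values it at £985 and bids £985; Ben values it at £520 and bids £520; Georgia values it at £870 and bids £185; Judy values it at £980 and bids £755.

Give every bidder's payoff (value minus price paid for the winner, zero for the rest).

Payoffs: Jamal £160, Kira £0, Ivan £0, Hugo £0, Ben £0, Georgia £0, Judy £0.

Sorted high to low: Jamal £2585, then Ivan £2425, then Hugo £985, then Judy £755, then Ben £520, then Kira £410, then Georgia £185.
Jamal has the top bid and wins; the price is the second-highest bid, £2425.
Jamal's payoff = £2585 − £2425 = £160. All other bidders lose, so their payoff is 0.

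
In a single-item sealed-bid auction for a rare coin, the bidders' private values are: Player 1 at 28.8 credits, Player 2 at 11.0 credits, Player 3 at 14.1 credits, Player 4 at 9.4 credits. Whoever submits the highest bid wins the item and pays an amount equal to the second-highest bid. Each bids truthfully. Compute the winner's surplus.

Surplus = 14.7 credits.

Ranking the bids: Player 1 28.8 credits > Player 3 14.1 credits > Player 2 11.0 credits > Player 4 9.4 credits.
Player 1 wins with the top bid and pays the second-highest, 14.1 credits.
Surplus = 28.8 credits − 14.1 credits = 14.7 credits.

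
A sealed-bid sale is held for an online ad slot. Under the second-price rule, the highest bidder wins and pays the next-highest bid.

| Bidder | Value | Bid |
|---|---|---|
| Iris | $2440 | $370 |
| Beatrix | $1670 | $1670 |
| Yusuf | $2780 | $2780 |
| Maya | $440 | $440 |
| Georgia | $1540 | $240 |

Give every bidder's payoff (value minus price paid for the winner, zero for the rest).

Payoffs: Iris $0, Beatrix $0, Yusuf $1110, Maya $0, Georgia $0.

Ranking the bids: Yusuf $2780, then Beatrix $1670, then Maya $440, then Iris $370, then Georgia $240.
Yusuf has the top bid and wins; the price is the second-highest bid, $1670.
Yusuf's payoff = $2780 − $1670 = $1110. All other bidders lose, so their payoff is 0.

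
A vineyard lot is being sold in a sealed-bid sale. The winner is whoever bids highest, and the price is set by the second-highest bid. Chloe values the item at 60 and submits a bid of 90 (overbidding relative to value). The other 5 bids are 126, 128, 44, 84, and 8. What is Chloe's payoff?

0

Highest competing bid: 128.
Chloe's bid 90 is not the highest, so Chloe loses, pays nothing, and earns zero payoff.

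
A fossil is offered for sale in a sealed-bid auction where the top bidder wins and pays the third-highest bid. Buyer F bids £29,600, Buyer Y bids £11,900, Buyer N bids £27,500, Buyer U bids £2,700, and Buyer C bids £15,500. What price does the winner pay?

Bids in descending order: Buyer F £29,600 > Buyer N £27,500 > Buyer C £15,500 > Buyer Y £11,900 > Buyer U £2,700.
Buyer F is the highest bidder, so Buyer F wins.
Under the third-price rule, the price is the third-highest bid: £15,500.

£15,500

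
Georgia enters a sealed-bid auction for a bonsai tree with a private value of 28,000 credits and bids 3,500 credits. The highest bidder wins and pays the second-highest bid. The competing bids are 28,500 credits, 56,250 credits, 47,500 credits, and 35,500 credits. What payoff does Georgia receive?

Highest competing bid: 56,250 credits.
Georgia's bid 3,500 credits is not the highest, so Georgia loses, pays nothing, and earns zero payoff.

Payoff = 0 credits.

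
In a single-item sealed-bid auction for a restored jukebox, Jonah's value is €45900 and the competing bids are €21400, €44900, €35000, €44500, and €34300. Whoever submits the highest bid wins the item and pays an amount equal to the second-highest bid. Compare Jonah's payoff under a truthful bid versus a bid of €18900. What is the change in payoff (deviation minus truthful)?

Payoff change: -€1000.

The highest competing bid is €44900.
Bidding truthfully at €45900: Jonah has the top bid, wins, and pays the second-highest bid €44900. Payoff = €45900 − €44900 = €1000.
Bidding €18900: the top bid is €44900 (a rival), so Jonah loses. Payoff = €0.
Change = €0 − €1000 = -€1000.
This is the dominant-strategy logic: truthful bidding weakly beats any alternative.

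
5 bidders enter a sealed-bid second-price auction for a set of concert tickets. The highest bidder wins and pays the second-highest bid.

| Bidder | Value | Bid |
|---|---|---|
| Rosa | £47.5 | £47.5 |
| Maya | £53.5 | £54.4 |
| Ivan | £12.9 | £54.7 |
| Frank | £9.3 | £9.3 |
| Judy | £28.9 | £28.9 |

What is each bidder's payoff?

Payoffs: Rosa £0.0, Maya £0.0, Ivan -£41.5, Frank £0.0, Judy £0.0.

Sorted high to low: Ivan £54.7; Maya £54.4; Rosa £47.5; Judy £28.9; Frank £9.3.
Ivan has the top bid and wins; the price is the second-highest bid, £54.4.
Ivan's payoff = £12.9 − £54.4 = -£41.5. All other bidders lose, so their payoff is 0.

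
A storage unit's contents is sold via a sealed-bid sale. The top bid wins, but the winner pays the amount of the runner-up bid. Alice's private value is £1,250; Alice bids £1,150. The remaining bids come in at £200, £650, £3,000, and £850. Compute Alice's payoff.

£0

Highest competing bid: £3,000.
Alice's bid £1,150 is not the highest, so Alice loses, pays nothing, and earns zero payoff.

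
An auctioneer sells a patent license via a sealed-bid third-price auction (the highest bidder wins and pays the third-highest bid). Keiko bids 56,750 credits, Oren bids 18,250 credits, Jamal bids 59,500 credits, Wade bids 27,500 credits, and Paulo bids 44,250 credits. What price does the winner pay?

Ordered from highest: Jamal 59,500 credits > Keiko 56,750 credits > Paulo 44,250 credits > Wade 27,500 credits > Oren 18,250 credits.
Jamal is the highest bidder, so Jamal wins.
Under the third-price rule, the price is the third-highest bid: 44,250 credits.

Price paid: 44,250 credits.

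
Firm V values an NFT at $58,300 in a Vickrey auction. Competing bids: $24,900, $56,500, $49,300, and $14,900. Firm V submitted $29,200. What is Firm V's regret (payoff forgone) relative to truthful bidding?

Regret: $1,800.

The highest competing bid is $56,500.
Bidding truthfully at $58,300: Firm V has the top bid, wins, and pays the second-highest bid $56,500. Payoff = $58,300 − $56,500 = $1,800.
Bidding $29,200: the top bid is $56,500 (a rival), so Firm V loses. Payoff = $0.
Regret = truthful payoff − actual payoff = $1,800 − $0 = $1,800.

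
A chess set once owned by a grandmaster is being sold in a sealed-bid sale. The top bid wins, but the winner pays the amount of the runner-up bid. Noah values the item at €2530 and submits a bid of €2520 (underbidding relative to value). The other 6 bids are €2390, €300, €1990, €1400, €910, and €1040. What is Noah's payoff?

Noah's payoff: €140.

Highest competing bid: €2390.
Noah's bid €2520 is the highest overall, so Noah wins and pays the second-highest bid, €2390.
Payoff = value − price = €2530 − €2390 = €140.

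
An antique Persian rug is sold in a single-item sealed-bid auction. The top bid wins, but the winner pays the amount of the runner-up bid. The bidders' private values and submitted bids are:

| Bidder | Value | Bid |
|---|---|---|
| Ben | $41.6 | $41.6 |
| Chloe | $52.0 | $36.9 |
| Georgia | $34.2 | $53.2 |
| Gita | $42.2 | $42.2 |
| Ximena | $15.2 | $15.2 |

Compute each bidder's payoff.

Bids in descending order: Georgia $53.2; Gita $42.2; Ben $41.6; Chloe $36.9; Ximena $15.2.
Georgia has the top bid and wins; the price is the second-highest bid, $42.2.
Georgia's payoff = $34.2 − $42.2 = -$8.0. All other bidders lose, so their payoff is 0.

Payoffs: Ben $0.0, Chloe $0.0, Georgia -$8.0, Gita $0.0, Ximena $0.0.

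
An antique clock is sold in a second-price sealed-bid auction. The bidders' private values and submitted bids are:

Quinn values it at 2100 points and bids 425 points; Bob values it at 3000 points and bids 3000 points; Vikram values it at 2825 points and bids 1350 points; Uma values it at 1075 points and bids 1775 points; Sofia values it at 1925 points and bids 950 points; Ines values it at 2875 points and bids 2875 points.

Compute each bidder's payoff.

Bids in descending order: Bob 3000 points, then Ines 2875 points, then Uma 1775 points, then Vikram 1350 points, then Sofia 950 points, then Quinn 425 points.
Bob has the top bid and wins; the price is the second-highest bid, 2875 points.
Bob's payoff = 3000 points − 2875 points = 125 points. All other bidders lose, so their payoff is 0.

Payoffs: Quinn 0 points, Bob 125 points, Vikram 0 points, Uma 0 points, Sofia 0 points, Ines 0 points.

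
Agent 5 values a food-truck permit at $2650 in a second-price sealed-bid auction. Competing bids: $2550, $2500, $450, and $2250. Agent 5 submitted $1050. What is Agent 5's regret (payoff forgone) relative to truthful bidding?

Regret: $100.

The highest competing bid is $2550.
Bidding truthfully at $2650: Agent 5 has the top bid, wins, and pays the second-highest bid $2550. Payoff = $2650 − $2550 = $100.
Bidding $1050: the top bid is $2550 (a rival), so Agent 5 loses. Payoff = $0.
Regret = truthful payoff − actual payoff = $100 − $0 = $100.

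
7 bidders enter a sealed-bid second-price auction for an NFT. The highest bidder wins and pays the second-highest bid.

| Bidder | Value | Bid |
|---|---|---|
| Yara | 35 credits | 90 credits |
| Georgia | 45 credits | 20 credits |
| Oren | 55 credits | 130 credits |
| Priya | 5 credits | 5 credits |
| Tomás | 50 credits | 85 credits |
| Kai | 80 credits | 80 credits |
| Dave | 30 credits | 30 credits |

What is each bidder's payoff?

Sorted high to low: Oren 130 credits, then Yara 90 credits, then Tomás 85 credits, then Kai 80 credits, then Dave 30 credits, then Georgia 20 credits, then Priya 5 credits.
Oren has the top bid and wins; the price is the second-highest bid, 90 credits.
Oren's payoff = 55 credits − 90 credits = -35 credits. All other bidders lose, so their payoff is 0.

Payoffs: Yara 0 credits, Georgia 0 credits, Oren -35 credits, Priya 0 credits, Tomás 0 credits, Kai 0 credits, Dave 0 credits.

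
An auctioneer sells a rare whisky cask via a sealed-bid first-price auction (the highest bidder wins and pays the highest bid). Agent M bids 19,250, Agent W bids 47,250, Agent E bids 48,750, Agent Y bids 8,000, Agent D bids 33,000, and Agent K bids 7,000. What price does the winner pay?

The winner pays 48,750.

Ranking the bids: Agent E 48,750, then Agent W 47,250, then Agent D 33,000, then Agent M 19,250, then Agent Y 8,000, then Agent K 7,000.
Agent E is the highest bidder, so Agent E wins.
Under the first-price rule, the price is the highest bid: 48,750.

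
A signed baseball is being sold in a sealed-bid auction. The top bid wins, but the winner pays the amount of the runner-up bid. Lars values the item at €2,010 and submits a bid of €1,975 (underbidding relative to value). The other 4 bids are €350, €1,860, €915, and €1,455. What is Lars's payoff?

Highest competing bid: €1,860.
Lars's bid €1,975 is the highest overall, so Lars wins and pays the second-highest bid, €1,860.
Payoff = value − price = €2,010 − €1,860 = €150.

Payoff = €150.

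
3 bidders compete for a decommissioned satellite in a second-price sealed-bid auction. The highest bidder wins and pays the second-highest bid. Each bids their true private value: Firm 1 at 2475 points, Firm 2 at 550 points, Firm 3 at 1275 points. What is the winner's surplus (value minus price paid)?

Surplus = 1200 points.

Ranking the bids: Firm 1 2475 points; Firm 3 1275 points; Firm 2 550 points.
Firm 1 wins with the top bid and pays the second-highest, 1275 points.
Surplus = 2475 points − 1275 points = 1200 points.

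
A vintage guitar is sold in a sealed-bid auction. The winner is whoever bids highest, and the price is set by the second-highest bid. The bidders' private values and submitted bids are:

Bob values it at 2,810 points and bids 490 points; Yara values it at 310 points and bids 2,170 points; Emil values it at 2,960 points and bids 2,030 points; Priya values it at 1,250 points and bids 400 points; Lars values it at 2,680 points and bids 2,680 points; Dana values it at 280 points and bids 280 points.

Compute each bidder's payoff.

Ordered from highest: Lars 2,680 points, then Yara 2,170 points, then Emil 2,030 points, then Bob 490 points, then Priya 400 points, then Dana 280 points.
Lars has the top bid and wins; the price is the second-highest bid, 2,170 points.
Lars's payoff = 2,680 points − 2,170 points = 510 points. All other bidders lose, so their payoff is 0.

Bob 0 points, Yara 0 points, Emil 0 points, Priya 0 points, Lars 510 points, Dana 0 points.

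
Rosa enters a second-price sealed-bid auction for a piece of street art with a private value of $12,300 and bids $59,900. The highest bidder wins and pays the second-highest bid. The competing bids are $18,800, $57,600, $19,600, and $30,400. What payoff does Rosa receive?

Payoff = -$45,300.

Highest competing bid: $57,600.
Rosa's bid $59,900 is the highest overall, so Rosa wins and pays the second-highest bid, $57,600.
Payoff = value − price = $12,300 − $57,600 = -$45,300.
Overbidding won the item at a price above value — truthful bidding would have avoided this loss.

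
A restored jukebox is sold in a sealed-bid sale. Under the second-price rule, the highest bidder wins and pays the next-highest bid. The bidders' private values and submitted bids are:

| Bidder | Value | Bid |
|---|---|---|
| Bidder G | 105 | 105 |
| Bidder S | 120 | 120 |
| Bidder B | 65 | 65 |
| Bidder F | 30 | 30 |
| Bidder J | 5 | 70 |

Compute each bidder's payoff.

Payoffs: Bidder G 0, Bidder S 15, Bidder B 0, Bidder F 0, Bidder J 0.

Ranking the bids: Bidder S 120, then Bidder G 105, then Bidder J 70, then Bidder B 65, then Bidder F 30.
Bidder S has the top bid and wins; the price is the second-highest bid, 105.
Bidder S's payoff = 120 − 105 = 15. All other bidders lose, so their payoff is 0.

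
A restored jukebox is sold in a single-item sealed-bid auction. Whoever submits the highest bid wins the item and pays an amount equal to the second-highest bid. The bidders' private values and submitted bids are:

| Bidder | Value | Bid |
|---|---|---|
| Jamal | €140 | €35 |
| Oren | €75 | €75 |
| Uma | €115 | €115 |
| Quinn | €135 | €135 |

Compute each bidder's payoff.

Bids in descending order: Quinn €135, then Uma €115, then Oren €75, then Jamal €35.
Quinn has the top bid and wins; the price is the second-highest bid, €115.
Quinn's payoff = €135 − €115 = €20. All other bidders lose, so their payoff is 0.

Payoffs: Jamal €0, Oren €0, Uma €0, Quinn €20.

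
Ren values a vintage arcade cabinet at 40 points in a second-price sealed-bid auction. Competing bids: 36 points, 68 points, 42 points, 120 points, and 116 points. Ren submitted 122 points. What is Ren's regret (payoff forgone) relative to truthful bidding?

Regret: 80 points.

The highest competing bid is 120 points.
Bidding truthfully at 40 points: the top bid is 120 points (a rival), so Ren loses. Payoff = 0 points.
Bidding 122 points: Ren has the top bid, wins, and pays the second-highest bid 120 points. Payoff = 40 points − 120 points = -80 points.
Regret = truthful payoff − actual payoff = 0 points − -80 points = 80 points.
Deviating from a truthful bid can only lose payoff in a second-price auction — never gain.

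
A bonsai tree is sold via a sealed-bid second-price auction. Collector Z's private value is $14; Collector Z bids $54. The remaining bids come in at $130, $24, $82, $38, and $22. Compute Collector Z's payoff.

Highest competing bid: $130.
Collector Z's bid $54 is not the highest, so Collector Z loses, pays nothing, and earns zero payoff.

Collector Z's payoff: $0.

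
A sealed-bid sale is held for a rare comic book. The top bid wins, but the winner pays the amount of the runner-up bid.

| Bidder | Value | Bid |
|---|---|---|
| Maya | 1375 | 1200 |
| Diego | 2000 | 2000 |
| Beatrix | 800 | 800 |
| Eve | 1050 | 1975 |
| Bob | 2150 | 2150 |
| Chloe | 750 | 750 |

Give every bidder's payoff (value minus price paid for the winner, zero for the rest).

Ranking the bids: Bob 2150, then Diego 2000, then Eve 1975, then Maya 1200, then Beatrix 800, then Chloe 750.
Bob has the top bid and wins; the price is the second-highest bid, 2000.
Bob's payoff = 2150 − 2000 = 150. All other bidders lose, so their payoff is 0.

Payoffs: Maya 0, Diego 0, Beatrix 0, Eve 0, Bob 150, Chloe 0.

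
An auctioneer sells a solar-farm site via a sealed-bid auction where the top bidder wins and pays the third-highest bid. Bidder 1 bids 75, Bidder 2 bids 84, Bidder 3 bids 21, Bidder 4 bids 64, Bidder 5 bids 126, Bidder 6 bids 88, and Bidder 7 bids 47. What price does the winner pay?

Ordered from highest: Bidder 5 126 > Bidder 6 88 > Bidder 2 84 > Bidder 1 75 > Bidder 4 64 > Bidder 7 47 > Bidder 3 21.
Bidder 5 is the highest bidder, so Bidder 5 wins.
Under the third-price rule, the price is the third-highest bid: 84.

Price paid: 84.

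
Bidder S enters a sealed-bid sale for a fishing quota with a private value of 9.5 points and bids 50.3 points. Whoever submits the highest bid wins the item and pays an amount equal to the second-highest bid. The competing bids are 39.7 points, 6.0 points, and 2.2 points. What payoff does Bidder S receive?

Payoff = -30.2 points.

Highest competing bid: 39.7 points.
Bidder S's bid 50.3 points is the highest overall, so Bidder S wins and pays the second-highest bid, 39.7 points.
Payoff = value − price = 9.5 points − 39.7 points = -30.2 points.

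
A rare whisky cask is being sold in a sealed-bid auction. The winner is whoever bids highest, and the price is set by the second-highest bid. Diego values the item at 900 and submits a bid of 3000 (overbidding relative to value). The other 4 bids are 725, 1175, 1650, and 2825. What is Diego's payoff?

Highest competing bid: 2825.
Diego's bid 3000 is the highest overall, so Diego wins and pays the second-highest bid, 2825.
Payoff = value − price = 900 − 2825 = -1925.
Overbidding won the item at a price above value — truthful bidding would have avoided this loss.

Payoff = -1925.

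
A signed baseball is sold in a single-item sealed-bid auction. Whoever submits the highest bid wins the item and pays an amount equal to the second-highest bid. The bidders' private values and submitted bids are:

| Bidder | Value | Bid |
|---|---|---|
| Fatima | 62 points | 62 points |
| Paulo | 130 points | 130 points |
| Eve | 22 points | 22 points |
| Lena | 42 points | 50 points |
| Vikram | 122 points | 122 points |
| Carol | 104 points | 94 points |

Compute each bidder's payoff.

Fatima 0 points, Paulo 8 points, Eve 0 points, Lena 0 points, Vikram 0 points, Carol 0 points.

Ordered from highest: Paulo 130 points, then Vikram 122 points, then Carol 94 points, then Fatima 62 points, then Lena 50 points, then Eve 22 points.
Paulo has the top bid and wins; the price is the second-highest bid, 122 points.
Paulo's payoff = 130 points − 122 points = 8 points. All other bidders lose, so their payoff is 0.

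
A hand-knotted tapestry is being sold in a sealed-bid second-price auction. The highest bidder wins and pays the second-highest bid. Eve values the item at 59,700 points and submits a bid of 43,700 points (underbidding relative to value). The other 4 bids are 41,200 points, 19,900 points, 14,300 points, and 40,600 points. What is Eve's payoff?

Highest competing bid: 41,200 points.
Eve's bid 43,700 points is the highest overall, so Eve wins and pays the second-highest bid, 41,200 points.
Payoff = value − price = 59,700 points − 41,200 points = 18,500 points.

Eve's payoff: 18,500 points.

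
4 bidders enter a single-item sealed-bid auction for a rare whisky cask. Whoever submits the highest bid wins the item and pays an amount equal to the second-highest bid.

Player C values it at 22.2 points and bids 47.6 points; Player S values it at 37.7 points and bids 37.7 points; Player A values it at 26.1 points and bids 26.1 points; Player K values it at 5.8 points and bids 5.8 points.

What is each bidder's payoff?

Player C -15.5 points, Player S 0.0 points, Player A 0.0 points, Player K 0.0 points.

Sorted high to low: Player C 47.6 points; Player S 37.7 points; Player A 26.1 points; Player K 5.8 points.
Player C has the top bid and wins; the price is the second-highest bid, 37.7 points.
Player C's payoff = 22.2 points − 37.7 points = -15.5 points. All other bidders lose, so their payoff is 0.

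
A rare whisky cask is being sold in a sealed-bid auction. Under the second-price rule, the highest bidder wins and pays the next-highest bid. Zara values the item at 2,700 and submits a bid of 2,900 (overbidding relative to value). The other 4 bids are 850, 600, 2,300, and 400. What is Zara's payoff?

Highest competing bid: 2,300.
Zara's bid 2,900 is the highest overall, so Zara wins and pays the second-highest bid, 2,300.
Payoff = value − price = 2,700 − 2,300 = 400.

Zara's payoff: 400.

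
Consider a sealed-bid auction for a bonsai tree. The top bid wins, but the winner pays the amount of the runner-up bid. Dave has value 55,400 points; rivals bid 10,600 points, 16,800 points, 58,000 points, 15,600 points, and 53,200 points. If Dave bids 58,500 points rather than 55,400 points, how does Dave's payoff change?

The highest competing bid is 58,000 points.
Bidding truthfully at 55,400 points: the top bid is 58,000 points (a rival), so Dave loses. Payoff = 0 points.
Bidding 58,500 points: Dave has the top bid, wins, and pays the second-highest bid 58,000 points. Payoff = 55,400 points − 58,000 points = -2,600 points.
Change = -2,600 points − 0 points = -2,600 points.

Payoff change: -2,600 points.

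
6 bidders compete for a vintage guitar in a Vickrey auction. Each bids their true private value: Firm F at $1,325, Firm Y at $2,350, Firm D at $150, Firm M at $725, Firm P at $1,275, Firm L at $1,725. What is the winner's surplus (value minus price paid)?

Sorted high to low: Firm Y $2,350 > Firm L $1,725 > Firm F $1,325 > Firm P $1,275 > Firm M $725 > Firm D $150.
Firm Y wins with the top bid and pays the second-highest, $1,725.
Surplus = $2,350 − $1,725 = $625.

Surplus = $625.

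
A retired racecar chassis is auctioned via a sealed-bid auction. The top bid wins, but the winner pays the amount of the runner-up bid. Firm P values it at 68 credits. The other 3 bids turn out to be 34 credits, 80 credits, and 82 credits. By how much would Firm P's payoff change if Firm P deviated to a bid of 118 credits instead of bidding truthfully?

The highest competing bid is 82 credits.
Bidding truthfully at 68 credits: the top bid is 82 credits (a rival), so Firm P loses. Payoff = 0 credits.
Bidding 118 credits: Firm P has the top bid, wins, and pays the second-highest bid 82 credits. Payoff = 68 credits − 82 credits = -14 credits.
Change = -14 credits − 0 credits = -14 credits.
This is the dominant-strategy logic: truthful bidding weakly beats any alternative.

Change in payoff: -14 credits.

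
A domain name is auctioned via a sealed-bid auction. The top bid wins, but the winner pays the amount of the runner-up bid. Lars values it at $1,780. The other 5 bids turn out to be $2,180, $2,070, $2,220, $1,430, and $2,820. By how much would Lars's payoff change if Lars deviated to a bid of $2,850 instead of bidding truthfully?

The highest competing bid is $2,820.
Bidding truthfully at $1,780: the top bid is $2,820 (a rival), so Lars loses. Payoff = $0.
Bidding $2,850: Lars has the top bid, wins, and pays the second-highest bid $2,820. Payoff = $1,780 − $2,820 = -$1,040.
Change = -$1,040 − $0 = -$1,040.
Deviating from a truthful bid can only lose payoff in a second-price auction — never gain.

-$1,040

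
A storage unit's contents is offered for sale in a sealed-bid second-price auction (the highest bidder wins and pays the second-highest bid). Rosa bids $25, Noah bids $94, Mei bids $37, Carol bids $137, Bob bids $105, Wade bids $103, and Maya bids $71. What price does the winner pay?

Ordered from highest: Carol $137, then Bob $105, then Wade $103, then Noah $94, then Maya $71, then Mei $37, then Rosa $25.
Carol is the highest bidder, so Carol wins.
Under the second-price rule, the price is the second-highest bid: $105.

Price paid: $105.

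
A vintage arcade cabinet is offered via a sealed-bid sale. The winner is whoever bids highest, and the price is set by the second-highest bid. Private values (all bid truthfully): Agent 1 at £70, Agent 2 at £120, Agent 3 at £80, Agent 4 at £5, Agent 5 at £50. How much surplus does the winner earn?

Surplus = £40.

Ranking the bids: Agent 2 £120 > Agent 3 £80 > Agent 1 £70 > Agent 5 £50 > Agent 4 £5.
Agent 2 wins with the top bid and pays the second-highest, £80.
Surplus = £120 − £80 = £40.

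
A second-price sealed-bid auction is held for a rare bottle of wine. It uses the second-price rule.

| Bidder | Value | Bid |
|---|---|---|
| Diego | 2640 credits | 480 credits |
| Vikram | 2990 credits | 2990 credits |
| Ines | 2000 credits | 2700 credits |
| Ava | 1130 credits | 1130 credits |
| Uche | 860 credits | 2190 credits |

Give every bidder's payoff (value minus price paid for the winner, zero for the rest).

Payoffs: Diego 0 credits, Vikram 290 credits, Ines 0 credits, Ava 0 credits, Uche 0 credits.

Ranking the bids: Vikram 2990 credits; Ines 2700 credits; Uche 2190 credits; Ava 1130 credits; Diego 480 credits.
Vikram has the top bid and wins; the price is the second-highest bid, 2700 credits.
Vikram's payoff = 2990 credits − 2700 credits = 290 credits. All other bidders lose, so their payoff is 0.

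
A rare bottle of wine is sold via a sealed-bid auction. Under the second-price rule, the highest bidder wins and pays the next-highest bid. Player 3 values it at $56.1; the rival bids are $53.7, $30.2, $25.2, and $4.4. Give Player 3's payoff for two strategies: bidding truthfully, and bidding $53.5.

The highest competing bid is $53.7.
Bidding truthfully at $56.1: Player 3 has the top bid, wins, and pays the second-highest bid $53.7. Payoff = $56.1 − $53.7 = $2.4.
Bidding $53.5: the top bid is $53.7 (a rival), so Player 3 loses. Payoff = $0.0.

Truthful: $2.4; alternative: $0.0.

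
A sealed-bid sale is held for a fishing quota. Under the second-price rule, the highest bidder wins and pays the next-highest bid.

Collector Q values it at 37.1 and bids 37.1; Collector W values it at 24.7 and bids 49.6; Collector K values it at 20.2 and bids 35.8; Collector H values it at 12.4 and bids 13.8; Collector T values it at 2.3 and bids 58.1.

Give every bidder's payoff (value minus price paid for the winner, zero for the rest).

Payoffs: Collector Q 0.0, Collector W 0.0, Collector K 0.0, Collector H 0.0, Collector T -47.3.

Sorted high to low: Collector T 58.1, then Collector W 49.6, then Collector Q 37.1, then Collector K 35.8, then Collector H 13.8.
Collector T has the top bid and wins; the price is the second-highest bid, 49.6.
Collector T's payoff = 2.3 − 49.6 = -47.3. All other bidders lose, so their payoff is 0.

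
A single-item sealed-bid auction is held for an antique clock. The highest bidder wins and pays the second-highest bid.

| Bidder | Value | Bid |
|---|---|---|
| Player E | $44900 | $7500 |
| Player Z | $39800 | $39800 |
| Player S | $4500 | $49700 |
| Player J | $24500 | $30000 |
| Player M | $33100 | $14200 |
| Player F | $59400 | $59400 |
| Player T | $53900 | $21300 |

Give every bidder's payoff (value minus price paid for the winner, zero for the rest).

Payoffs: Player E $0, Player Z $0, Player S $0, Player J $0, Player M $0, Player F $9700, Player T $0.

Sorted high to low: Player F $59400; Player S $49700; Player Z $39800; Player J $30000; Player T $21300; Player M $14200; Player E $7500.
Player F has the top bid and wins; the price is the second-highest bid, $49700.
Player F's payoff = $59400 − $49700 = $9700. All other bidders lose, so their payoff is 0.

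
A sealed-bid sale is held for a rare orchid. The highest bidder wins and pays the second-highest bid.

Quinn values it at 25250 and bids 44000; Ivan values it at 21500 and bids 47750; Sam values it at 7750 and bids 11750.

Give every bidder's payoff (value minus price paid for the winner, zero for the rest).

Payoffs: Quinn 0, Ivan -22500, Sam 0.

Ranking the bids: Ivan 47750 > Quinn 44000 > Sam 11750.
Ivan has the top bid and wins; the price is the second-highest bid, 44000.
Ivan's payoff = 21500 − 44000 = -22500. All other bidders lose, so their payoff is 0.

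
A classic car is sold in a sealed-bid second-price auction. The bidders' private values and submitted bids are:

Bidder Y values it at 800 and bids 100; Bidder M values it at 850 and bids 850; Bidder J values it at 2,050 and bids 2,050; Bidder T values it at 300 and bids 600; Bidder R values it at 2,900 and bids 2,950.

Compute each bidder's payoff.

Bids in descending order: Bidder R 2,950; Bidder J 2,050; Bidder M 850; Bidder T 600; Bidder Y 100.
Bidder R has the top bid and wins; the price is the second-highest bid, 2,050.
Bidder R's payoff = 2,900 − 2,050 = 850. All other bidders lose, so their payoff is 0.

Payoffs: Bidder Y 0, Bidder M 0, Bidder J 0, Bidder T 0, Bidder R 850.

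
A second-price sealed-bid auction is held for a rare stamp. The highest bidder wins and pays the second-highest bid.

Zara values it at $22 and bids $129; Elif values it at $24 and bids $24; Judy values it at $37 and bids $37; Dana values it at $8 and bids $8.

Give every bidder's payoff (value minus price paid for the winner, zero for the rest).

Payoffs: Zara -$15, Elif $0, Judy $0, Dana $0.

Sorted high to low: Zara $129, then Judy $37, then Elif $24, then Dana $8.
Zara has the top bid and wins; the price is the second-highest bid, $37.
Zara's payoff = $22 − $37 = -$15. All other bidders lose, so their payoff is 0.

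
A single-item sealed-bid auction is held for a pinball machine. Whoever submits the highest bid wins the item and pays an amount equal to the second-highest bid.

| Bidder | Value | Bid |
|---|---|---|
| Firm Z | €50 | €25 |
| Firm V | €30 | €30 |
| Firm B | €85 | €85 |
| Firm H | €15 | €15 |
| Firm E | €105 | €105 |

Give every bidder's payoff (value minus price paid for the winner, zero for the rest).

Firm Z €0, Firm V €0, Firm B €0, Firm H €0, Firm E €20.

Bids in descending order: Firm E €105 > Firm B €85 > Firm V €30 > Firm Z €25 > Firm H €15.
Firm E has the top bid and wins; the price is the second-highest bid, €85.
Firm E's payoff = €105 − €85 = €20. All other bidders lose, so their payoff is 0.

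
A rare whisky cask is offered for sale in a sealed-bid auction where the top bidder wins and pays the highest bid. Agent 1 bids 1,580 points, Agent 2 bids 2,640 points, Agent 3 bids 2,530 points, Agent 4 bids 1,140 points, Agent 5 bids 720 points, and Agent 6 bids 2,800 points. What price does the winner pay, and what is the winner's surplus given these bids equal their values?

The winner pays 2,800 points for a surplus of 0 points.

Ranking the bids: Agent 6 2,800 points, then Agent 2 2,640 points, then Agent 3 2,530 points, then Agent 1 1,580 points, then Agent 4 1,140 points, then Agent 5 720 points.
Agent 6 is the highest bidder, so Agent 6 wins.
Under the first-price rule, the price is the highest bid: 2,800 points.
Surplus = 2,800 points − 2,800 points = 0 points.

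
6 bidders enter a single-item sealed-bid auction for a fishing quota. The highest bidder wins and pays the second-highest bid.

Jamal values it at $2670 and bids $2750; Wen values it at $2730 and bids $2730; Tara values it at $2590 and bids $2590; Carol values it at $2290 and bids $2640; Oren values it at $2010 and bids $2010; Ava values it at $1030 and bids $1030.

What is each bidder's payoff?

Bids in descending order: Jamal $2750; Wen $2730; Carol $2640; Tara $2590; Oren $2010; Ava $1030.
Jamal has the top bid and wins; the price is the second-highest bid, $2730.
Jamal's payoff = $2670 − $2730 = -$60. All other bidders lose, so their payoff is 0.

Payoffs: Jamal -$60, Wen $0, Tara $0, Carol $0, Oren $0, Ava $0.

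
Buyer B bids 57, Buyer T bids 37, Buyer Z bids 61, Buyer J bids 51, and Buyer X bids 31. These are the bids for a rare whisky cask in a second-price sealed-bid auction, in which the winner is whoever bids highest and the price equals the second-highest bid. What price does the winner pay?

The winner pays 57.

Sorted high to low: Buyer Z 61 > Buyer B 57 > Buyer J 51 > Buyer T 37 > Buyer X 31.
Buyer Z is the highest bidder, so Buyer Z wins.
Under the second-price rule, the price is the second-highest bid: 57.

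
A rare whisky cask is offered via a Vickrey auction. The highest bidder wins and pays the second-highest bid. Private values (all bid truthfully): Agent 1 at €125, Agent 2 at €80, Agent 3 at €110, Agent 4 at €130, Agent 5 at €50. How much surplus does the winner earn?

Ordered from highest: Agent 4 €130, then Agent 1 €125, then Agent 3 €110, then Agent 2 €80, then Agent 5 €50.
Agent 4 wins with the top bid and pays the second-highest, €125.
Surplus = €130 − €125 = €5.

Surplus = €5.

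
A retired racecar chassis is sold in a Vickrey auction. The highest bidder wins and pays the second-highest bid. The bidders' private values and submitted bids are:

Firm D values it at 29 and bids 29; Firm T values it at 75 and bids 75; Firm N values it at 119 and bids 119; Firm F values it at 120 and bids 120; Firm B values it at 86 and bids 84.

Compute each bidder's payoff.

Ordered from highest: Firm F 120 > Firm N 119 > Firm B 84 > Firm T 75 > Firm D 29.
Firm F has the top bid and wins; the price is the second-highest bid, 119.
Firm F's payoff = 120 − 119 = 1. All other bidders lose, so their payoff is 0.

Payoffs: Firm D 0, Firm T 0, Firm N 0, Firm F 1, Firm B 0.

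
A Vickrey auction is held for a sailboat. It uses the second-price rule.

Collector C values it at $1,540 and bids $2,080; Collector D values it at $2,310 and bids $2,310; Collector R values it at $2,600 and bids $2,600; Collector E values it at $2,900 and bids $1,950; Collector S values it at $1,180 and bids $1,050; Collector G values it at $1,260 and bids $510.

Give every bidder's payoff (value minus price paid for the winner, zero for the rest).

Payoffs: Collector C $0, Collector D $0, Collector R $290, Collector E $0, Collector S $0, Collector G $0.

Bids in descending order: Collector R $2,600; Collector D $2,310; Collector C $2,080; Collector E $1,950; Collector S $1,050; Collector G $510.
Collector R has the top bid and wins; the price is the second-highest bid, $2,310.
Collector R's payoff = $2,600 − $2,310 = $290. All other bidders lose, so their payoff is 0.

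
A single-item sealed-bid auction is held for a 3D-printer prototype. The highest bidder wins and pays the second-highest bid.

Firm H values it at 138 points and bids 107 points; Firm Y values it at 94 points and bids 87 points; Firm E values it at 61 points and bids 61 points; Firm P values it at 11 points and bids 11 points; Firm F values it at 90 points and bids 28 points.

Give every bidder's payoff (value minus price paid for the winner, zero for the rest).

Sorted high to low: Firm H 107 points; Firm Y 87 points; Firm E 61 points; Firm F 28 points; Firm P 11 points.
Firm H has the top bid and wins; the price is the second-highest bid, 87 points.
Firm H's payoff = 138 points − 87 points = 51 points. All other bidders lose, so their payoff is 0.

Payoffs: Firm H 51 points, Firm Y 0 points, Firm E 0 points, Firm P 0 points, Firm F 0 points.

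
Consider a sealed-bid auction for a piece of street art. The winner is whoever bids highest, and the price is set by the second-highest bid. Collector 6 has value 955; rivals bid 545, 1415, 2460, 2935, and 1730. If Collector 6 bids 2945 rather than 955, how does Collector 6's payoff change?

Payoff change: -1980.

The highest competing bid is 2935.
Bidding truthfully at 955: the top bid is 2935 (a rival), so Collector 6 loses. Payoff = 0.
Bidding 2945: Collector 6 has the top bid, wins, and pays the second-highest bid 2935. Payoff = 955 − 2935 = -1980.
Change = -1980 − 0 = -1980.
Deviating from a truthful bid can only lose payoff in a second-price auction — never gain.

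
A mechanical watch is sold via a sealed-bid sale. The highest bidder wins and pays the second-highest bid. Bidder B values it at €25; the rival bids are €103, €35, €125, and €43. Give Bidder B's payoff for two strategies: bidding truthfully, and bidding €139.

The highest competing bid is €125.
Bidding truthfully at €25: the top bid is €125 (a rival), so Bidder B loses. Payoff = €0.
Bidding €139: Bidder B has the top bid, wins, and pays the second-highest bid €125. Payoff = €25 − €125 = -€100.

(a) €0  (b) -€100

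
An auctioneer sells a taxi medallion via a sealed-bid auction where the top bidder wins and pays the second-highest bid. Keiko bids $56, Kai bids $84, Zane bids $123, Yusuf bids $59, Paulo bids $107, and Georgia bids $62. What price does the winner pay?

Bids in descending order: Zane $123; Paulo $107; Kai $84; Georgia $62; Yusuf $59; Keiko $56.
Zane is the highest bidder, so Zane wins.
Under the second-price rule, the price is the second-highest bid: $107.

Price paid: $107.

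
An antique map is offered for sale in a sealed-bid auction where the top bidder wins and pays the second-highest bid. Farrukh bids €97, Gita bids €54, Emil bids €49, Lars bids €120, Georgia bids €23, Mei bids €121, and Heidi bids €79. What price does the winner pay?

€120

Sorted high to low: Mei €121, then Lars €120, then Farrukh €97, then Heidi €79, then Gita €54, then Emil €49, then Georgia €23.
Mei is the highest bidder, so Mei wins.
Under the second-price rule, the price is the second-highest bid: €120.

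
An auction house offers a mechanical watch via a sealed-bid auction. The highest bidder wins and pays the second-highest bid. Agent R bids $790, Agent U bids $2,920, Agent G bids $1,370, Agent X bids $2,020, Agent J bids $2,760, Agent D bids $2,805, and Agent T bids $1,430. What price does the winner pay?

Ordered from highest: Agent U $2,920; Agent D $2,805; Agent J $2,760; Agent X $2,020; Agent T $1,430; Agent G $1,370; Agent R $790.
Agent U has the highest bid, so Agent U wins.
The second-highest bid is $2,805, so that is what Agent U pays.

The winner pays $2,805.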